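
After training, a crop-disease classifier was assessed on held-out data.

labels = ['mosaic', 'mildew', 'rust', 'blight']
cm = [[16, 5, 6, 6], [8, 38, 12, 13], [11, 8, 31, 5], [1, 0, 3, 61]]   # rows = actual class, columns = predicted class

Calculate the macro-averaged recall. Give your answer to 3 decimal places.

Per-class recall (TP/(TP+FN)):
  mosaic: TP=16, FN=5+6+6=17 → 16/33 = 0.4848
  mildew: TP=38, FN=8+12+13=33 → 38/71 = 0.5352
  rust: TP=31, FN=11+8+5=24 → 31/55 = 0.5636
  blight: TP=61, FN=1+0+3=4 → 61/65 = 0.9385
Macro-recall = mean = (0.4848 + 0.5352 + 0.5636 + 0.9385) / 4 = 0.631

0.631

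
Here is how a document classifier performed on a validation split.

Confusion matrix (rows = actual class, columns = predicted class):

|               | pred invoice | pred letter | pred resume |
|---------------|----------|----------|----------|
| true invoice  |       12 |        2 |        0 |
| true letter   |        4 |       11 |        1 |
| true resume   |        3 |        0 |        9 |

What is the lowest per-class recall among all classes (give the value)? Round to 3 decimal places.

Per-class recall (TP/(TP+FN)):
  invoice: TP=12, FN=2+0=2 → 12/14 = 0.8571
  letter: TP=11, FN=4+1=5 → 11/16 = 0.6875
  resume: TP=9, FN=3+0=3 → 9/12 = 0.7500
Lowest is class 'letter' with recall = 0.688.

0.688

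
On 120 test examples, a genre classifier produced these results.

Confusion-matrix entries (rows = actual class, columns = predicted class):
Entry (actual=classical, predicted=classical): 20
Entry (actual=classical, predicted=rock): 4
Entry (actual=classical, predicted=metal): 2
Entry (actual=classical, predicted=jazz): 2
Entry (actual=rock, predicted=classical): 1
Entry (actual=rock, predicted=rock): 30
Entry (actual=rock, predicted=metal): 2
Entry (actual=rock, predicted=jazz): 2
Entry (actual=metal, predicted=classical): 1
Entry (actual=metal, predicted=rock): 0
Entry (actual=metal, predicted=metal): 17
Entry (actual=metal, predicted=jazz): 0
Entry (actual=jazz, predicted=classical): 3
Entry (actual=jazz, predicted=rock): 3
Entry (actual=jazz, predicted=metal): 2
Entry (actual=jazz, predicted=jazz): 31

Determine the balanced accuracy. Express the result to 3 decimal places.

0.828

Balanced accuracy = mean of per-class recall.
  classical: recall = 20/28 = 0.7143
  rock: recall = 30/35 = 0.8571
  metal: recall = 17/18 = 0.9444
  jazz: recall = 31/39 = 0.7949
Mean = (0.7143 + 0.8571 + 0.9444 + 0.7949) / 4 = 0.828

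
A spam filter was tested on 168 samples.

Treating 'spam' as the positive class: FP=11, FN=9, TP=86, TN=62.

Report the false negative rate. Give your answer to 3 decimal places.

FNR = FN/(FN+TP) = 9/(9+86) = 0.095

0.095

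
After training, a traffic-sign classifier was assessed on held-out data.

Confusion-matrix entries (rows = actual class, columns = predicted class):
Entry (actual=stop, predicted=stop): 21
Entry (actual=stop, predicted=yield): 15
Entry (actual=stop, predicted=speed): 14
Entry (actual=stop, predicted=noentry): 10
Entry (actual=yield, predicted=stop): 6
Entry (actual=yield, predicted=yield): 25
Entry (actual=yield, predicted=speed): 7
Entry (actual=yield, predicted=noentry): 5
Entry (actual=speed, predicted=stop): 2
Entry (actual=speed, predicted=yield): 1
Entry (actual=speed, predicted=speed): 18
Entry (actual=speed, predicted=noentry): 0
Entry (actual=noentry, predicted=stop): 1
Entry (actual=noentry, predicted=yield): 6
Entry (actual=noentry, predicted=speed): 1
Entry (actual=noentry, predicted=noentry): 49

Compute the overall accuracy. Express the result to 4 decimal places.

0.6243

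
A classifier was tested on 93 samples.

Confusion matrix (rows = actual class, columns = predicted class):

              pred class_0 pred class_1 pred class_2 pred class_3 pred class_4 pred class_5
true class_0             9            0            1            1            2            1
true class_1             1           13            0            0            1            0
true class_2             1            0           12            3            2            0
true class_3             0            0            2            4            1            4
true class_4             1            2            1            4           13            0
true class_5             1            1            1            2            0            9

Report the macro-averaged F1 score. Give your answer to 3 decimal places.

Per-class F1 score (2·TP/(2·TP+FP+FN)):
  class_0: TP=9, FP=1+1+0+1+1=4, FN=0+1+1+2+1=5 → 18/27 = 0.6667
  class_1: TP=13, FP=0+0+0+2+1=3, FN=1+0+0+1+0=2 → 26/31 = 0.8387
  class_2: TP=12, FP=1+0+2+1+1=5, FN=1+0+3+2+0=6 → 24/35 = 0.6857
  class_3: TP=4, FP=1+0+3+4+2=10, FN=0+0+2+1+4=7 → 8/25 = 0.3200
  class_4: TP=13, FP=2+1+2+1+0=6, FN=1+2+1+4+0=8 → 26/40 = 0.6500
  class_5: TP=9, FP=1+0+0+4+0=5, FN=1+1+1+2+0=5 → 18/28 = 0.6429
Macro-F1 score = mean = (0.6667 + 0.8387 + 0.6857 + 0.3200 + 0.6500 + 0.6429) / 6 = 0.634

0.634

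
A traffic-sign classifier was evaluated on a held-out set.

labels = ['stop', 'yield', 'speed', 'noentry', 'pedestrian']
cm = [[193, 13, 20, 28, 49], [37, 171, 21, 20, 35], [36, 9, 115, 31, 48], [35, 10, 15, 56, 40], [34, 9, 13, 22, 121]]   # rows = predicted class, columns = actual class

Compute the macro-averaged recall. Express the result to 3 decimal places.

0.555

Per-class recall (TP/(TP+FN)):
  stop: TP=193, FN=37+36+35+34=142 → 193/335 = 0.5761
  yield: TP=171, FN=13+9+10+9=41 → 171/212 = 0.8066
  speed: TP=115, FN=20+21+15+13=69 → 115/184 = 0.6250
  noentry: TP=56, FN=28+20+31+22=101 → 56/157 = 0.3567
  pedestrian: TP=121, FN=49+35+48+40=172 → 121/293 = 0.4130
Macro-recall = mean = (0.5761 + 0.8066 + 0.6250 + 0.3567 + 0.4130) / 5 = 0.555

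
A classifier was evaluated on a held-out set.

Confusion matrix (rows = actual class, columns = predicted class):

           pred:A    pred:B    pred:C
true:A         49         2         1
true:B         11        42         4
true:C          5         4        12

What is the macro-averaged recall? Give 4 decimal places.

0.7502

Per-class recall (TP/(TP+FN)):
  A: TP=49, FN=2+1=3 → 49/52 = 0.94231
  B: TP=42, FN=11+4=15 → 42/57 = 0.73684
  C: TP=12, FN=5+4=9 → 12/21 = 0.57143
Macro-recall = mean = (0.94231 + 0.73684 + 0.57143) / 3 = 0.7502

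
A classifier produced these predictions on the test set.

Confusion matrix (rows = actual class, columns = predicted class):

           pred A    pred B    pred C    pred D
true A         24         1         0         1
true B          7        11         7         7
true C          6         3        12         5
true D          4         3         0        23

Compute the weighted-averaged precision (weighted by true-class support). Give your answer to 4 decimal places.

0.6172

Per-class precision (TP/(TP+FP)):
  A: TP=24, FP=7+6+4=17 → 24/41 = 0.58537
  B: TP=11, FP=1+3+3=7 → 11/18 = 0.61111
  C: TP=12, FP=0+7+0=7 → 12/19 = 0.63158
  D: TP=23, FP=1+7+5=13 → 23/36 = 0.63889
Weighted-precision = Σ (supportᵢ/N)·precisionᵢ with N=114: (26/114)·0.58537 + (32/114)·0.61111 + (26/114)·0.63158 + (30/114)·0.63889 = 0.6172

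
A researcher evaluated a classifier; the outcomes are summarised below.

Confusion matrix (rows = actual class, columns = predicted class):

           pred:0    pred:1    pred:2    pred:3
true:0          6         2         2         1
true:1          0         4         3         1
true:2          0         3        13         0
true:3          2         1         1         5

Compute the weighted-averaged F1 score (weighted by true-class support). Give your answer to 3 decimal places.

Per-class F1 score (2·TP/(2·TP+FP+FN)):
  0: TP=6, FP=0+0+2=2, FN=2+2+1=5 → 12/19 = 0.6316
  1: TP=4, FP=2+3+1=6, FN=0+3+1=4 → 8/18 = 0.4444
  2: TP=13, FP=2+3+1=6, FN=0+3+0=3 → 26/35 = 0.7429
  3: TP=5, FP=1+1+0=2, FN=2+1+1=4 → 10/16 = 0.6250
Weighted-F1 score = Σ (supportᵢ/N)·F1 scoreᵢ with N=44: (11/44)·0.6316 + (8/44)·0.4444 + (16/44)·0.7429 + (9/44)·0.6250 = 0.637

0.637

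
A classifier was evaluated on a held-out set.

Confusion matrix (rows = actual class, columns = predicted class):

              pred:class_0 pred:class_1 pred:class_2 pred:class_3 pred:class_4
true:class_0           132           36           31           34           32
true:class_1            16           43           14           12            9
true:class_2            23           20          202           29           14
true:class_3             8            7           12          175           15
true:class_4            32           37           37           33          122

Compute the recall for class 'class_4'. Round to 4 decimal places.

recall = TP/(TP+FN).
class_4: TP=122, FN=32+37+37+33=139 → 122/261 = 0.46743

0.4674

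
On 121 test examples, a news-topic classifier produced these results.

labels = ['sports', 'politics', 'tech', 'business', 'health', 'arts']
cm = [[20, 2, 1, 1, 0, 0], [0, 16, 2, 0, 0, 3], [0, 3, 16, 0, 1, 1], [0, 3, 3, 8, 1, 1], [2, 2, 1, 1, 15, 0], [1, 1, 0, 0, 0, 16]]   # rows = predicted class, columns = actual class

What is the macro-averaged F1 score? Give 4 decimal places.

Per-class F1 score (2·TP/(2·TP+FP+FN)):
  sports: TP=20, FP=2+1+1+0+0=4, FN=0+0+0+2+1=3 → 40/47 = 0.85106
  politics: TP=16, FP=0+2+0+0+3=5, FN=2+3+3+2+1=11 → 32/48 = 0.66667
  tech: TP=16, FP=0+3+0+1+1=5, FN=1+2+3+1+0=7 → 32/44 = 0.72727
  business: TP=8, FP=0+3+3+1+1=8, FN=1+0+0+1+0=2 → 16/26 = 0.61538
  health: TP=15, FP=2+2+1+1+0=6, FN=0+0+1+1+0=2 → 30/38 = 0.78947
  arts: TP=16, FP=1+1+0+0+0=2, FN=0+3+1+1+0=5 → 32/39 = 0.82051
Macro-F1 score = mean = (0.85106 + 0.66667 + 0.72727 + 0.61538 + 0.78947 + 0.82051) / 6 = 0.7451

0.7451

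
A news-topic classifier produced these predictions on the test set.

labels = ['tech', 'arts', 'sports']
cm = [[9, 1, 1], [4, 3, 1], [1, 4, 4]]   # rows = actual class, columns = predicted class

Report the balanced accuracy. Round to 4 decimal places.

Balanced accuracy = mean of per-class recall.
  tech: recall = 9/11 = 0.81818
  arts: recall = 3/8 = 0.37500
  sports: recall = 4/9 = 0.44444
Mean = (0.81818 + 0.37500 + 0.44444) / 3 = 0.5459

0.5459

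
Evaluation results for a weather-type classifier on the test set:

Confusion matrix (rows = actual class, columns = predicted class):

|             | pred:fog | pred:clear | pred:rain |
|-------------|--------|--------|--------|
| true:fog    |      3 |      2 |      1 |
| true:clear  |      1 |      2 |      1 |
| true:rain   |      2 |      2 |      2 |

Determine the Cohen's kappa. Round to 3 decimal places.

0.163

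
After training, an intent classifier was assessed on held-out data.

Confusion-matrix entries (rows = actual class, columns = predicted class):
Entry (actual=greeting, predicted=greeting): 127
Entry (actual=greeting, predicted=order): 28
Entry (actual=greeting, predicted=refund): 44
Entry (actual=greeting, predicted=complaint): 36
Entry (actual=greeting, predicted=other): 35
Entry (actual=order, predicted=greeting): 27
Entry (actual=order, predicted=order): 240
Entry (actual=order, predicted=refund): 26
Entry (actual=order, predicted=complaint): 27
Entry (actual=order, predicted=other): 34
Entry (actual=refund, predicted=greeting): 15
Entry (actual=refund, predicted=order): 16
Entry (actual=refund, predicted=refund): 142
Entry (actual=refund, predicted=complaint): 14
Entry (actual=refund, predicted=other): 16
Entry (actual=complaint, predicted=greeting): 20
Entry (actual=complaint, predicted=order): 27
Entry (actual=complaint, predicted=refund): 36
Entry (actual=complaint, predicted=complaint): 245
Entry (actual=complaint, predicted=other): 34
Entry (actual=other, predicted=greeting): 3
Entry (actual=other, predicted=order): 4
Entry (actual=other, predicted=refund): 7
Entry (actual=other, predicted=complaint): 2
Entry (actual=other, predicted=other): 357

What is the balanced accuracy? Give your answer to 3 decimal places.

0.696

Balanced accuracy = mean of per-class recall.
  greeting: recall = 127/270 = 0.4704
  order: recall = 240/354 = 0.6780
  refund: recall = 142/203 = 0.6995
  complaint: recall = 245/362 = 0.6768
  other: recall = 357/373 = 0.9571
Mean = (0.4704 + 0.6780 + 0.6995 + 0.6768 + 0.9571) / 5 = 0.696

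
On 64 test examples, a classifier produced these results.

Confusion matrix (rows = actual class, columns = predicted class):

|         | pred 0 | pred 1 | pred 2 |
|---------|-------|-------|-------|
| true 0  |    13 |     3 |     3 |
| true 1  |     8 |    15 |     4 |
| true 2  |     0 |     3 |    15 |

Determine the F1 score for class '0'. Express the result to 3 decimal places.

0.650

Take TP from the diagonal, FP from the rest of the '0' prediction marginal, FN from the rest of the '0' actual marginal.
F1 score = 2·TP/(2·TP+FP+FN).
0: TP=13, FP=8+0=8, FN=3+3=6 → 26/40 = 0.6500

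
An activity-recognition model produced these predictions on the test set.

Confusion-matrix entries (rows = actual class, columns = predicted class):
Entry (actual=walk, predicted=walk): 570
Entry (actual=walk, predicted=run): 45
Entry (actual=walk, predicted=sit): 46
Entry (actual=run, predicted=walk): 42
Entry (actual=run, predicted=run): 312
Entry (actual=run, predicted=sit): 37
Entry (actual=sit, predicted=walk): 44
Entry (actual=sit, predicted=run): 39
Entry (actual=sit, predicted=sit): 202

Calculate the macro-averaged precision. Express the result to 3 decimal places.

0.789

Per-class precision (TP/(TP+FP)):
  walk: TP=570, FP=42+44=86 → 570/656 = 0.8689
  run: TP=312, FP=45+39=84 → 312/396 = 0.7879
  sit: TP=202, FP=46+37=83 → 202/285 = 0.7088
Macro-precision = mean = (0.8689 + 0.7879 + 0.7088) / 3 = 0.789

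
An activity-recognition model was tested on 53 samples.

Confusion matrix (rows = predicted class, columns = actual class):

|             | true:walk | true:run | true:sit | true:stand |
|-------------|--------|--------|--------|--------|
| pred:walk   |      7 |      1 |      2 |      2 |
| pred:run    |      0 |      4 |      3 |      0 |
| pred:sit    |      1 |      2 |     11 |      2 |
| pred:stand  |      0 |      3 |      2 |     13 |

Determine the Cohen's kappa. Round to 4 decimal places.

Observed agreement pₒ = trace/N = 35/53 = 0.66038
Expected agreement pₑ = Σ (rowᵢ·colᵢ)/N² = (8·12 + 10·7 + 18·16 + 17·18)/53² = 0.27056
κ = (pₒ − pₑ)/(1 − pₑ) = (0.66038 − 0.27056)/(1 − 0.27056) = 0.5344

0.5344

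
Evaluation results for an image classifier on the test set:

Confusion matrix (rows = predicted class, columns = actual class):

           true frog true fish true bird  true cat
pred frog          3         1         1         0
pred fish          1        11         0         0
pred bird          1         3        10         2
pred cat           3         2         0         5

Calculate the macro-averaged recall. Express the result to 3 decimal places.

0.661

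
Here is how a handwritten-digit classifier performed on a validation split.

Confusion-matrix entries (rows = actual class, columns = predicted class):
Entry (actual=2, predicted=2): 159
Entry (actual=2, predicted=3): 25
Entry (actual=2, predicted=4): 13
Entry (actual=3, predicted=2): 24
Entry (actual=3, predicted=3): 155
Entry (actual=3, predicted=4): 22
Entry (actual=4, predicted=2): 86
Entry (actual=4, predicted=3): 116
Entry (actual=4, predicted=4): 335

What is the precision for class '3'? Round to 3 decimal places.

Take TP from the diagonal, FP from the rest of the '3' prediction marginal, FN from the rest of the '3' actual marginal.
precision = TP/(TP+FP).
3: TP=155, FP=25+116=141 → 155/296 = 0.5236

0.524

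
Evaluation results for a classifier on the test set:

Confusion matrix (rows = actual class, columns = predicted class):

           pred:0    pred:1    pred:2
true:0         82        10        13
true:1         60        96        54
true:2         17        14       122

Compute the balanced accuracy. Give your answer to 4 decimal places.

0.6785

Balanced accuracy = mean of per-class recall.
  0: recall = 82/105 = 0.78095
  1: recall = 96/210 = 0.45714
  2: recall = 122/153 = 0.79739
Mean = (0.78095 + 0.45714 + 0.79739) / 3 = 0.6785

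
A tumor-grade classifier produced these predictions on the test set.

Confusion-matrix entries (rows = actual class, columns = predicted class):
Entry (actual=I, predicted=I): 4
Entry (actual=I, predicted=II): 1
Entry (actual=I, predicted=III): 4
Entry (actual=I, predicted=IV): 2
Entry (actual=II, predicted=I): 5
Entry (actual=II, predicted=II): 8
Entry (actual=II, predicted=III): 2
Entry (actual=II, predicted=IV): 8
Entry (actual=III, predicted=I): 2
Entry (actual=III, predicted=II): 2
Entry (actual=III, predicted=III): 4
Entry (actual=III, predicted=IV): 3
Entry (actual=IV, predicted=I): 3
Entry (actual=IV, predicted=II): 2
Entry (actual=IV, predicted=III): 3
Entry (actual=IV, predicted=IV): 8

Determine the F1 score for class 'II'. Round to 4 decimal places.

0.4444

Take TP from the diagonal, FP from the rest of the 'II' prediction marginal, FN from the rest of the 'II' actual marginal.
F1 score = 2·TP/(2·TP+FP+FN).
II: TP=8, FP=1+2+2=5, FN=5+2+8=15 → 16/36 = 0.44444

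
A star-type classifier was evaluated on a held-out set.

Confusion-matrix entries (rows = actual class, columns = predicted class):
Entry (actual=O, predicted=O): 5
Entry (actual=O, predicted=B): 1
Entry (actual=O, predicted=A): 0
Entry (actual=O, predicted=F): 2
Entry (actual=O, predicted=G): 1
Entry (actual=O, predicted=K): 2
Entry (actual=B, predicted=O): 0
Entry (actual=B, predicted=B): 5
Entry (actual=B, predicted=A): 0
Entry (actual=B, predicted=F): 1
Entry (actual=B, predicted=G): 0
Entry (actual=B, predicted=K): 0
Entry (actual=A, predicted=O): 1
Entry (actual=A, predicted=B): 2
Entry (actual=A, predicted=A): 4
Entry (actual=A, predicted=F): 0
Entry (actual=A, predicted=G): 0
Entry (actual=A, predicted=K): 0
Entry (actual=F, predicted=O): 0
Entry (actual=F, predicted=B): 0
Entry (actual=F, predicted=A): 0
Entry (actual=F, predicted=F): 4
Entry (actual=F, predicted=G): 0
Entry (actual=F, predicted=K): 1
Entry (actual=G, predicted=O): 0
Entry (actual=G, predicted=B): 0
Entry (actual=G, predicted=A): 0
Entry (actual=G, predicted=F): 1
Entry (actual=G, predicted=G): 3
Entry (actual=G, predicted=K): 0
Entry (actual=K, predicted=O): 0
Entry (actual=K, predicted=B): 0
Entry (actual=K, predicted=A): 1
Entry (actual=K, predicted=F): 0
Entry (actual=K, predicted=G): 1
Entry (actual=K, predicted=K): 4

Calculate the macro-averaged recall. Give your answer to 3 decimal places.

Per-class recall (TP/(TP+FN)):
  O: TP=5, FN=1+0+2+1+2=6 → 5/11 = 0.4545
  B: TP=5, FN=0+0+1+0+0=1 → 5/6 = 0.8333
  A: TP=4, FN=1+2+0+0+0=3 → 4/7 = 0.5714
  F: TP=4, FN=0+0+0+0+1=1 → 4/5 = 0.8000
  G: TP=3, FN=0+0+0+1+0=1 → 3/4 = 0.7500
  K: TP=4, FN=0+0+1+0+1=2 → 4/6 = 0.6667
Macro-recall = mean = (0.4545 + 0.8333 + 0.5714 + 0.8000 + 0.7500 + 0.6667) / 6 = 0.679

0.679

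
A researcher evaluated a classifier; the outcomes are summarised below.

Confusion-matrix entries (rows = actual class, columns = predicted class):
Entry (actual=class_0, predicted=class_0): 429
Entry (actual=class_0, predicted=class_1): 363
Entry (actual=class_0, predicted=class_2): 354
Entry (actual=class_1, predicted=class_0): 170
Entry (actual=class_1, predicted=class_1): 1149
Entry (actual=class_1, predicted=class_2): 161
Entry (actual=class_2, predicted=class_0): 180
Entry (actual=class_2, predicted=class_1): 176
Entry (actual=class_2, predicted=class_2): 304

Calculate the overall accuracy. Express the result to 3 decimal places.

0.573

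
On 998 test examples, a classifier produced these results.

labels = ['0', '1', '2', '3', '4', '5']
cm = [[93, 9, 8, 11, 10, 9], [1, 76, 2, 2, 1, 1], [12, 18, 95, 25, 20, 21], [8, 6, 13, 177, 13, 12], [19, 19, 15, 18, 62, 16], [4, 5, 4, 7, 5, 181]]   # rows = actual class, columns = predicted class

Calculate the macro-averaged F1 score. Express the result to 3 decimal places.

0.666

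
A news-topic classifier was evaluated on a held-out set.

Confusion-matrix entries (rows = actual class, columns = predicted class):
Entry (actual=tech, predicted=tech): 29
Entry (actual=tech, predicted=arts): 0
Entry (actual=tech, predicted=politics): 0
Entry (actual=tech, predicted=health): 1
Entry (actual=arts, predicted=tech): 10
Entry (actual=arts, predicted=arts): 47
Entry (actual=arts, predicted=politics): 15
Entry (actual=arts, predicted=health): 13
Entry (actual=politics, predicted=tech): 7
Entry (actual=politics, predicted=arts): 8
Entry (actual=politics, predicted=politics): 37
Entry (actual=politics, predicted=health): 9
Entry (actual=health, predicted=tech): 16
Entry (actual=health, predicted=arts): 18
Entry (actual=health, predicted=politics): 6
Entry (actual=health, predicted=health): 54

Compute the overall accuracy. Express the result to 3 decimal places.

0.619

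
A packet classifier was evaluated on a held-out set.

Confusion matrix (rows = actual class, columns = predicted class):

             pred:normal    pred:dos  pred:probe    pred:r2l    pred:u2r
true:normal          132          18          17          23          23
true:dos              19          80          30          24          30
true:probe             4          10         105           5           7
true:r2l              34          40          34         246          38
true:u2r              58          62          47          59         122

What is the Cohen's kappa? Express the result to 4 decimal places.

Observed agreement pₒ = trace/N = 685/1267 = 0.54065
Expected agreement pₑ = Σ (rowᵢ·colᵢ)/N² = (213·247 + 183·210 + 131·233 + 392·357 + 348·220)/1267² = 0.21060
κ = (pₒ − pₑ)/(1 − pₑ) = (0.54065 − 0.21060)/(1 − 0.21060) = 0.4181

0.4181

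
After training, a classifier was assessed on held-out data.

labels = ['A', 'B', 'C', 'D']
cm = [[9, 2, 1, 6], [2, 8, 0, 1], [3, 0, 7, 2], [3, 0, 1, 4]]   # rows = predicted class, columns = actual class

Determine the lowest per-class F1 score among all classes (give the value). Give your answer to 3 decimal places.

Per-class F1 score (2·TP/(2·TP+FP+FN)):
  A: TP=9, FP=2+1+6=9, FN=2+3+3=8 → 18/35 = 0.5143
  B: TP=8, FP=2+0+1=3, FN=2+0+0=2 → 16/21 = 0.7619
  C: TP=7, FP=3+0+2=5, FN=1+0+1=2 → 14/21 = 0.6667
  D: TP=4, FP=3+0+1=4, FN=6+1+2=9 → 8/21 = 0.3810
Lowest is class 'D' with F1 score = 0.381.

0.381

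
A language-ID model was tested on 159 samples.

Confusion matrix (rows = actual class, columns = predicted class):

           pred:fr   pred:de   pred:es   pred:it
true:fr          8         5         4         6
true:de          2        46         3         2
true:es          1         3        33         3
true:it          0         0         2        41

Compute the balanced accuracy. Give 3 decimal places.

0.749

Balanced accuracy = mean of per-class recall.
  fr: recall = 8/23 = 0.3478
  de: recall = 46/53 = 0.8679
  es: recall = 33/40 = 0.8250
  it: recall = 41/43 = 0.9535
Mean = (0.3478 + 0.8679 + 0.8250 + 0.9535) / 4 = 0.749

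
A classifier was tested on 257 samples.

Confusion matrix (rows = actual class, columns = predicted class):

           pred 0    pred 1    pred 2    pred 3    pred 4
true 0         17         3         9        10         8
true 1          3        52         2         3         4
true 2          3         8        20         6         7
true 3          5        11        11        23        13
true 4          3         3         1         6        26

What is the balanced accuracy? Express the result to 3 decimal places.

0.532

Balanced accuracy = mean of per-class recall.
  0: recall = 17/47 = 0.3617
  1: recall = 52/64 = 0.8125
  2: recall = 20/44 = 0.4545
  3: recall = 23/63 = 0.3651
  4: recall = 26/39 = 0.6667
Mean = (0.3617 + 0.8125 + 0.4545 + 0.3651 + 0.6667) / 5 = 0.532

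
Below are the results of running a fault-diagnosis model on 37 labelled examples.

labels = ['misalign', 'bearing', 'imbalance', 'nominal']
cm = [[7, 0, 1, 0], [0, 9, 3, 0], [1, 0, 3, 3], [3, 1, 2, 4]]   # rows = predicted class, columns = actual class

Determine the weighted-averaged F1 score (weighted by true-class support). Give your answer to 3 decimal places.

Per-class F1 score (2·TP/(2·TP+FP+FN)):
  misalign: TP=7, FP=0+1+0=1, FN=0+1+3=4 → 14/19 = 0.7368
  bearing: TP=9, FP=0+3+0=3, FN=0+0+1=1 → 18/22 = 0.8182
  imbalance: TP=3, FP=1+0+3=4, FN=1+3+2=6 → 6/16 = 0.3750
  nominal: TP=4, FP=3+1+2=6, FN=0+0+3=3 → 8/17 = 0.4706
Weighted-F1 score = Σ (supportᵢ/N)·F1 scoreᵢ with N=37: (11/37)·0.7368 + (10/37)·0.8182 + (9/37)·0.3750 + (7/37)·0.4706 = 0.620

0.620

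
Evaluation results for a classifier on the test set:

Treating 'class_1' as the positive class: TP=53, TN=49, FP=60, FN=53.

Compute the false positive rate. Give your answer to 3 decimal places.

FPR = FP/(FP+TN) = 60/(60+49) = 0.550

0.550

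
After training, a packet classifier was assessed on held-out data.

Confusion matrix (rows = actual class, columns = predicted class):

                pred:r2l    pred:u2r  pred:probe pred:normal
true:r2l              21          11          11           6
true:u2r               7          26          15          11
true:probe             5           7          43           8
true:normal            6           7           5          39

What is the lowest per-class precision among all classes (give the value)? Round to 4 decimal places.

Per-class precision (TP/(TP+FP)):
  r2l: TP=21, FP=7+5+6=18 → 21/39 = 0.53846
  u2r: TP=26, FP=11+7+7=25 → 26/51 = 0.50980
  probe: TP=43, FP=11+15+5=31 → 43/74 = 0.58108
  normal: TP=39, FP=6+11+8=25 → 39/64 = 0.60938
Lowest is class 'u2r' with precision = 0.5098.

0.5098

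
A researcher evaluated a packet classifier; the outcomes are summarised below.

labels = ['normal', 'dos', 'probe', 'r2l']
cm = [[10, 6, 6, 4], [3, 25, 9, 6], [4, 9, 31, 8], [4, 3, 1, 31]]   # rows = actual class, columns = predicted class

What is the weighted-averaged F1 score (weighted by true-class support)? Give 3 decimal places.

Per-class F1 score (2·TP/(2·TP+FP+FN)):
  normal: TP=10, FP=3+4+4=11, FN=6+6+4=16 → 20/47 = 0.4255
  dos: TP=25, FP=6+9+3=18, FN=3+9+6=18 → 50/86 = 0.5814
  probe: TP=31, FP=6+9+1=16, FN=4+9+8=21 → 62/99 = 0.6263
  r2l: TP=31, FP=4+6+8=18, FN=4+3+1=8 → 62/88 = 0.7045
Weighted-F1 score = Σ (supportᵢ/N)·F1 scoreᵢ with N=160: (26/160)·0.4255 + (43/160)·0.5814 + (52/160)·0.6263 + (39/160)·0.7045 = 0.601

0.601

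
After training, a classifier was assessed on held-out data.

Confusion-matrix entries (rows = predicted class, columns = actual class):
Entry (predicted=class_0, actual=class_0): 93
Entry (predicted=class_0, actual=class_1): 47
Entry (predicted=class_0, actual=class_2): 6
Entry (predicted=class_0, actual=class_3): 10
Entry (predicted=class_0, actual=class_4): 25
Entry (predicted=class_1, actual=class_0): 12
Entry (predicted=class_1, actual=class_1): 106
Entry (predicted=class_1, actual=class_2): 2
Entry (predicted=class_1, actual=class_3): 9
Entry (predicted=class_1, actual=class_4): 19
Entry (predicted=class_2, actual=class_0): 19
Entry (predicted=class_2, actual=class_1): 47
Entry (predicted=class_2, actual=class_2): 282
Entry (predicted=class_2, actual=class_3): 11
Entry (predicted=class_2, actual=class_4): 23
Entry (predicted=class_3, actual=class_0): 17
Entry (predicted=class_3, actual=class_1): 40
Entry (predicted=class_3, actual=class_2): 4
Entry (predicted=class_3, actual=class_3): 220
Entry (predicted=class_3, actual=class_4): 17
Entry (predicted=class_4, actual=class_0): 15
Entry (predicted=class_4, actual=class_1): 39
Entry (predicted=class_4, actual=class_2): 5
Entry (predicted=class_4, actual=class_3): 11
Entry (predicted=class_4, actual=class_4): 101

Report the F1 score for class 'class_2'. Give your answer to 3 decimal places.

0.828

Take TP from the diagonal, FP from the rest of the 'class_2' prediction marginal, FN from the rest of the 'class_2' actual marginal.
F1 score = 2·TP/(2·TP+FP+FN).
class_2: TP=282, FP=19+47+11+23=100, FN=6+2+4+5=17 → 564/681 = 0.8282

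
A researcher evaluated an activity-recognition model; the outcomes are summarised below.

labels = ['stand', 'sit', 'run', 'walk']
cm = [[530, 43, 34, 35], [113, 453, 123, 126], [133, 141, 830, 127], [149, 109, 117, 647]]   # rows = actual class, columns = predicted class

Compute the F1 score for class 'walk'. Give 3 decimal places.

Treat 'walk' as positive and all other classes as negative.
F1 score = 2·TP/(2·TP+FP+FN).
walk: TP=647, FP=35+126+127=288, FN=149+109+117=375 → 1294/1957 = 0.6612

0.661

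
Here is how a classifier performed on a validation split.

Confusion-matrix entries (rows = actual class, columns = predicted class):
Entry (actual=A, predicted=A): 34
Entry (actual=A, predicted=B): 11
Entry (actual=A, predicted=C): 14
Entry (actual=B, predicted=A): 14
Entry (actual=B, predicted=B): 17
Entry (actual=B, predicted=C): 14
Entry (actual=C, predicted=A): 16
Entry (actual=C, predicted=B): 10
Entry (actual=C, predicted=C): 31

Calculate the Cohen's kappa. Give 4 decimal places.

Observed agreement pₒ = trace/N = 82/161 = 0.50932
Expected agreement pₑ = Σ (rowᵢ·colᵢ)/N² = (59·64 + 45·38 + 57·59)/161² = 0.34138
κ = (pₒ − pₑ)/(1 − pₑ) = (0.50932 − 0.34138)/(1 − 0.34138) = 0.2550

0.2550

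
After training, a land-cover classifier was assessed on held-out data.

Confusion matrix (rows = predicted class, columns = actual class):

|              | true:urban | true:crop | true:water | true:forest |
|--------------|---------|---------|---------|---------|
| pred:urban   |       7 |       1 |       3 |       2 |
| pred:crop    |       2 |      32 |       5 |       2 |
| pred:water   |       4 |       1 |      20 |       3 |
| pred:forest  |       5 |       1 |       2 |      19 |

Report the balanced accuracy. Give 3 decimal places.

0.675

Balanced accuracy = mean of per-class recall.
  urban: recall = 7/18 = 0.3889
  crop: recall = 32/35 = 0.9143
  water: recall = 20/30 = 0.6667
  forest: recall = 19/26 = 0.7308
Mean = (0.3889 + 0.9143 + 0.6667 + 0.7308) / 4 = 0.675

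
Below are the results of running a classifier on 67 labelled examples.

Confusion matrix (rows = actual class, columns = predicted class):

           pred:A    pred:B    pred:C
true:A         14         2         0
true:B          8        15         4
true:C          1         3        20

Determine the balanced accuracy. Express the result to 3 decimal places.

Balanced accuracy = mean of per-class recall.
  A: recall = 14/16 = 0.8750
  B: recall = 15/27 = 0.5556
  C: recall = 20/24 = 0.8333
Mean = (0.8750 + 0.5556 + 0.8333) / 3 = 0.755

0.755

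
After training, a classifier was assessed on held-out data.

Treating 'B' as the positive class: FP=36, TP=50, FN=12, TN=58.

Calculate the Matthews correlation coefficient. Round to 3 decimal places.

0.417

MCC = (TP·TN − FP·FN) / √((TP+FP)(TP+FN)(TN+FP)(TN+FN))
Numerator = 50·58 − 36·12 = 2468
Denominator = √(86·62·94·70) = √35084560 = 5923.2221
MCC = 2468 / 5923.2221 = 0.417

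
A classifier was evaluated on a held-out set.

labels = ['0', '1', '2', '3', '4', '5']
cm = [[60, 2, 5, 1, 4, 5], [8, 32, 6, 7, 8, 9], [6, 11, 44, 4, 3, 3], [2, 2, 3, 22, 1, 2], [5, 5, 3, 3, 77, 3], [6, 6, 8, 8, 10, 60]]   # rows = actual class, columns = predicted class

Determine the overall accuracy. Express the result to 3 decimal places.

0.664

Accuracy = trace / total = (60+32+44+22+77+60=295) / 444 = 295/444 = 0.664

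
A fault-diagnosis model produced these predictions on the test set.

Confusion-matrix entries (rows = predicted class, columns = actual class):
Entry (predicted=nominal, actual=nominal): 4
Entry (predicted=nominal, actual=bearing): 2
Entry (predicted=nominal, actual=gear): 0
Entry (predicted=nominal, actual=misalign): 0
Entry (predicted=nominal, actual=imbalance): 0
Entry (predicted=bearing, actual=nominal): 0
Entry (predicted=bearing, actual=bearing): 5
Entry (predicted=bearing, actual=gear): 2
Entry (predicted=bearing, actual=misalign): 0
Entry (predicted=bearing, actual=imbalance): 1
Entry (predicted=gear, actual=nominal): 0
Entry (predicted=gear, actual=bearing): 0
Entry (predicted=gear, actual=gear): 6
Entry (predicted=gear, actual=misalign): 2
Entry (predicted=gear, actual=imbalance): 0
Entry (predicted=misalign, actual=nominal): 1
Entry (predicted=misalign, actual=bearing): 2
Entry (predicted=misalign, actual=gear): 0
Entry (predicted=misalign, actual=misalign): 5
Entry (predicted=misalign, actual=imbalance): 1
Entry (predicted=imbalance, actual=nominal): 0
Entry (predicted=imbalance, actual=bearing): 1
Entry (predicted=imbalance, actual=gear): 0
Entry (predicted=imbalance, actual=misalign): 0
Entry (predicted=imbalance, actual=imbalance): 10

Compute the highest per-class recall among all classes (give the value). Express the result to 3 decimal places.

Per-class recall (TP/(TP+FN)):
  nominal: TP=4, FN=0+0+1+0=1 → 4/5 = 0.8000
  bearing: TP=5, FN=2+0+2+1=5 → 5/10 = 0.5000
  gear: TP=6, FN=0+2+0+0=2 → 6/8 = 0.7500
  misalign: TP=5, FN=0+0+2+0=2 → 5/7 = 0.7143
  imbalance: TP=10, FN=0+1+0+1=2 → 10/12 = 0.8333
Highest is class 'imbalance' with recall = 0.833.

0.833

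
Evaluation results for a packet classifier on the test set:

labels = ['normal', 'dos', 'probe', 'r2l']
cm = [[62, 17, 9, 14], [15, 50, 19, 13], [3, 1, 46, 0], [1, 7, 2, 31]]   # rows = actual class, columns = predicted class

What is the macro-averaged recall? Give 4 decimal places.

0.6999

Per-class recall (TP/(TP+FN)):
  normal: TP=62, FN=17+9+14=40 → 62/102 = 0.60784
  dos: TP=50, FN=15+19+13=47 → 50/97 = 0.51546
  probe: TP=46, FN=3+1+0=4 → 46/50 = 0.92000
  r2l: TP=31, FN=1+7+2=10 → 31/41 = 0.75610
Macro-recall = mean = (0.60784 + 0.51546 + 0.92000 + 0.75610) / 4 = 0.6999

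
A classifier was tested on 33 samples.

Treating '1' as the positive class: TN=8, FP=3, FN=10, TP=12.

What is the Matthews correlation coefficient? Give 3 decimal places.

0.258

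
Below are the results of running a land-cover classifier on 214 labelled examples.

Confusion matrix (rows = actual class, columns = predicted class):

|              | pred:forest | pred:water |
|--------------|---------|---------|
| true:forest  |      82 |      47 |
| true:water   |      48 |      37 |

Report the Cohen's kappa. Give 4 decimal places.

Observed agreement pₒ = trace/N = 119/214 = 0.55607
Expected agreement pₑ = Σ (rowᵢ·colᵢ)/N² = (129·130 + 85·84)/214² = 0.52210
κ = (pₒ − pₑ)/(1 − pₑ) = (0.55607 − 0.52210)/(1 − 0.52210) = 0.0711

0.0711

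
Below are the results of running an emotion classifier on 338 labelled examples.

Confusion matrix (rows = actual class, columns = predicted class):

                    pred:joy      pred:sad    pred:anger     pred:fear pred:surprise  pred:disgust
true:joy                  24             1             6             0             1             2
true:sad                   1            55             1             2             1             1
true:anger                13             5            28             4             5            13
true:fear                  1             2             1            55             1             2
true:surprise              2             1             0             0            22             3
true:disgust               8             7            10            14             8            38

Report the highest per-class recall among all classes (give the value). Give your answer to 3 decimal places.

Per-class recall (TP/(TP+FN)):
  joy: TP=24, FN=1+6+0+1+2=10 → 24/34 = 0.7059
  sad: TP=55, FN=1+1+2+1+1=6 → 55/61 = 0.9016
  anger: TP=28, FN=13+5+4+5+13=40 → 28/68 = 0.4118
  fear: TP=55, FN=1+2+1+1+2=7 → 55/62 = 0.8871
  surprise: TP=22, FN=2+1+0+0+3=6 → 22/28 = 0.7857
  disgust: TP=38, FN=8+7+10+14+8=47 → 38/85 = 0.4471
Highest is class 'sad' with recall = 0.902.

0.902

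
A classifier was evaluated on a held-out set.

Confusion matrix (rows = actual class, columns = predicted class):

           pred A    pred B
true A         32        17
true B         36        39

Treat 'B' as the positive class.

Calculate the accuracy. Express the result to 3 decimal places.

0.573

Accuracy = (TP+TN)/N = (39+32)/124 = 0.573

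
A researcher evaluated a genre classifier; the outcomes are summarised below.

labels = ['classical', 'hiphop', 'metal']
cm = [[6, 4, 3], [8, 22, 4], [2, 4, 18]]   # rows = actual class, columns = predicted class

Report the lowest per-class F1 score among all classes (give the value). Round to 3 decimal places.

0.414

Per-class F1 score (2·TP/(2·TP+FP+FN)):
  classical: TP=6, FP=8+2=10, FN=4+3=7 → 12/29 = 0.4138
  hiphop: TP=22, FP=4+4=8, FN=8+4=12 → 44/64 = 0.6875
  metal: TP=18, FP=3+4=7, FN=2+4=6 → 36/49 = 0.7347
Lowest is class 'classical' with F1 score = 0.414.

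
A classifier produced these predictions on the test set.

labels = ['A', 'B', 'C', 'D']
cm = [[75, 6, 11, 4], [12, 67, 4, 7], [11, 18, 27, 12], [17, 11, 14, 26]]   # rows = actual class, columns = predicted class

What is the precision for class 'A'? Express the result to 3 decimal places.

precision = TP/(TP+FP).
A: TP=75, FP=12+11+17=40 → 75/115 = 0.6522

0.652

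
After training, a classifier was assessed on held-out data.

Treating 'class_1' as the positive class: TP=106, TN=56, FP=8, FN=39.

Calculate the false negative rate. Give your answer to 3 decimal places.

FNR = FN/(FN+TP) = 39/(39+106) = 0.269

0.269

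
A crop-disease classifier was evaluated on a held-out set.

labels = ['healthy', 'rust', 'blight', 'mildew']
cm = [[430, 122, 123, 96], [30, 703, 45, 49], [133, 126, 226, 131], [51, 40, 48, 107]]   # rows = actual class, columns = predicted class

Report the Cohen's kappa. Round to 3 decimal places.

0.440

Observed agreement pₒ = trace/N = 1466/2460 = 0.5959
Expected agreement pₑ = Σ (rowᵢ·colᵢ)/N² = (771·644 + 827·991 + 616·442 + 246·383)/2460² = 0.2780
κ = (pₒ − pₑ)/(1 − pₑ) = (0.5959 − 0.2780)/(1 − 0.2780) = 0.440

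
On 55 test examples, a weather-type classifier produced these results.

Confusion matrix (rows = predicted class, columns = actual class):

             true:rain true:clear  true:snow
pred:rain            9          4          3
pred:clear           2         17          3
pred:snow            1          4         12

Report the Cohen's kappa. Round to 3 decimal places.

0.527

Observed agreement pₒ = trace/N = 38/55 = 0.6909
Expected agreement pₑ = Σ (rowᵢ·colᵢ)/N² = (12·16 + 25·22 + 18·17)/55² = 0.3464
κ = (pₒ − pₑ)/(1 − pₑ) = (0.6909 − 0.3464)/(1 − 0.3464) = 0.527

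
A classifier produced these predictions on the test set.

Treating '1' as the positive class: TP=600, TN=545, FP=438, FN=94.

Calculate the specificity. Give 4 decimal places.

Specificity = TN/(TN+FP) = 545/(545+438) = 0.5544

0.5544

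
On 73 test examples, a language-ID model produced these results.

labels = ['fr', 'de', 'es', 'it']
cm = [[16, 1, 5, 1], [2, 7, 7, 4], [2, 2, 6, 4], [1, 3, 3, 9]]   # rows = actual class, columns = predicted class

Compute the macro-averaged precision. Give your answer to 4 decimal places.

0.5215

Per-class precision (TP/(TP+FP)):
  fr: TP=16, FP=2+2+1=5 → 16/21 = 0.76190
  de: TP=7, FP=1+2+3=6 → 7/13 = 0.53846
  es: TP=6, FP=5+7+3=15 → 6/21 = 0.28571
  it: TP=9, FP=1+4+4=9 → 9/18 = 0.50000
Macro-precision = mean = (0.76190 + 0.53846 + 0.28571 + 0.50000) / 4 = 0.5215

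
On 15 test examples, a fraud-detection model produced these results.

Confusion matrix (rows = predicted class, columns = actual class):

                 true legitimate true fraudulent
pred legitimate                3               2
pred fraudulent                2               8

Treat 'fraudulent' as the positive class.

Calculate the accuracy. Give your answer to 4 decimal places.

Accuracy = (TP+TN)/N = (8+3)/15 = 0.7333

0.7333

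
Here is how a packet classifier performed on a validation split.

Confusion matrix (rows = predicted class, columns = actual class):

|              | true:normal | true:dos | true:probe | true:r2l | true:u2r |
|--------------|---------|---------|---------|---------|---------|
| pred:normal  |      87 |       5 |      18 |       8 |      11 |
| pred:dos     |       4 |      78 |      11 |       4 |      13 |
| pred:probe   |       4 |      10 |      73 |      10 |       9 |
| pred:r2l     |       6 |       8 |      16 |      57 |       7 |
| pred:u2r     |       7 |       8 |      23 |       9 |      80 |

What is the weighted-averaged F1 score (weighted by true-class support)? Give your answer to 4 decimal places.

0.6592

Per-class F1 score (2·TP/(2·TP+FP+FN)):
  normal: TP=87, FP=5+18+8+11=42, FN=4+4+6+7=21 → 174/237 = 0.73418
  dos: TP=78, FP=4+11+4+13=32, FN=5+10+8+8=31 → 156/219 = 0.71233
  probe: TP=73, FP=4+10+10+9=33, FN=18+11+16+23=68 → 146/247 = 0.59109
  r2l: TP=57, FP=6+8+16+7=37, FN=8+4+10+9=31 → 114/182 = 0.62637
  u2r: TP=80, FP=7+8+23+9=47, FN=11+13+9+7=40 → 160/247 = 0.64777
Weighted-F1 score = Σ (supportᵢ/N)·F1 scoreᵢ with N=566: (108/566)·0.73418 + (109/566)·0.71233 + (141/566)·0.59109 + (88/566)·0.62637 + (120/566)·0.64777 = 0.6592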